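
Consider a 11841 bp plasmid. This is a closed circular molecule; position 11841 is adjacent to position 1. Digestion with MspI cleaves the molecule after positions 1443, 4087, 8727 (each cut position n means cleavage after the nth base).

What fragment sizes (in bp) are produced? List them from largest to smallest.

Circular molecule, 3 cuts → 3 fragments:
  4087 − 1443 = 2644 bp
  8727 − 4087 = 4640 bp
  wrap: 11841 − 8727 + 1443 = 4557 bp
Sorted largest to smallest: 4640, 4557, 2644 bp.

4640, 4557, 2644 bp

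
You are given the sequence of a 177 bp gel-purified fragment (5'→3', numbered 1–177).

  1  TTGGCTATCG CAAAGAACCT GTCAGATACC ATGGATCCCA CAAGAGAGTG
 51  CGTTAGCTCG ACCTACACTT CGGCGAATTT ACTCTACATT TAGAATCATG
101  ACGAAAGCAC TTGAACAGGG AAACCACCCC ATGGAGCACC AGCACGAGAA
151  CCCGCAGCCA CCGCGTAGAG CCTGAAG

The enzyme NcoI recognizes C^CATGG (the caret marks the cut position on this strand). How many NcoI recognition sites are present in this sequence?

CCATGG occurs starting at positions 29, 129.
NcoI cuts at 2 sites.

2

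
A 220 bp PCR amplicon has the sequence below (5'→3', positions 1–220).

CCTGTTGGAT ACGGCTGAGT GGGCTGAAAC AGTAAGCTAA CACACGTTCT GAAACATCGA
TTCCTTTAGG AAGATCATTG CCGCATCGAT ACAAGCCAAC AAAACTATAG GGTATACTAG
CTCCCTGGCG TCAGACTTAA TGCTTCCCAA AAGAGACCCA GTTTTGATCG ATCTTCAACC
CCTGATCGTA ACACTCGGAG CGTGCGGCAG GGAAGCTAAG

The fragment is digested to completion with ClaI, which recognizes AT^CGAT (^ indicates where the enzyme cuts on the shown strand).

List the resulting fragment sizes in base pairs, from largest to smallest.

ClaI sites (ATCGAT) start at positions 56, 85, 167.
ClaI cuts after base 2 of each site, so after positions 57, 86, 168.
Linear molecule, 3 cuts → 4 fragments:
  1–57 → 57 bp
  58–86 → 29 bp
  87–168 → 82 bp
  169–220 → 52 bp
Sorted largest to smallest: 82, 57, 52, 29 bp.

82, 57, 52, 29 bp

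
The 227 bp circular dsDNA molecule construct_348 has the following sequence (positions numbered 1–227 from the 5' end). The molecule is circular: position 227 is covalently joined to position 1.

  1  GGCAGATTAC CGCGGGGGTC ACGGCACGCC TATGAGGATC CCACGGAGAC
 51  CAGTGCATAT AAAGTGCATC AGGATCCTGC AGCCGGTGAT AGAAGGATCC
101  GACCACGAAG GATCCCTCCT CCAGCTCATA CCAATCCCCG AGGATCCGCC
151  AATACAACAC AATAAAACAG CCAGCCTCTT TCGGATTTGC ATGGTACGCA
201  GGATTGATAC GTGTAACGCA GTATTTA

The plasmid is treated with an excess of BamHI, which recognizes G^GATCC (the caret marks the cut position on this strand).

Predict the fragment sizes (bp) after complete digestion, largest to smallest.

121, 36, 32, 23, 15 bp

BamHI sites (GGATCC) start at positions 36, 72, 95, 110, 142.
BamHI cuts after the first base of each site, so after positions 36, 72, 95, 110, 142.
Circular molecule, 5 cuts → 5 fragments:
  37–72 → 36 bp
  73–95 → 23 bp
  96–110 → 15 bp
  111–142 → 32 bp
  143–227 then 1–36 → 85 + 36 = 121 bp
Sorted largest to smallest: 121, 36, 32, 23, 15 bp.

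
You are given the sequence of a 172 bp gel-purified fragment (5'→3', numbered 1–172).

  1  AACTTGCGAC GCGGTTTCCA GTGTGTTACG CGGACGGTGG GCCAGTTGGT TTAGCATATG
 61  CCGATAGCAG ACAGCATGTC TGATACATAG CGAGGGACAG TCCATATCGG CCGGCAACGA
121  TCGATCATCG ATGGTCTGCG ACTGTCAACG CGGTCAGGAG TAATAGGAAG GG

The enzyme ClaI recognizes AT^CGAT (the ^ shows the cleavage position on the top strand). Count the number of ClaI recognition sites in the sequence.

ATCGAT occurs starting at positions 120, 127.
ClaI cuts at 2 sites.

2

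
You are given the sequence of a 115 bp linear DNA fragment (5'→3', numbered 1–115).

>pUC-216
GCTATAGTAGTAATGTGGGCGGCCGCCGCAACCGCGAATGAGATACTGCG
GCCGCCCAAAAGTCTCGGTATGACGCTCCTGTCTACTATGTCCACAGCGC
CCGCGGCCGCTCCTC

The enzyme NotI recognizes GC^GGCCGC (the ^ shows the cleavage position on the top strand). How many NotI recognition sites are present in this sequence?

3

GCGGCCGC occurs starting at positions 19, 48, 103.
NotI cuts at 3 sites.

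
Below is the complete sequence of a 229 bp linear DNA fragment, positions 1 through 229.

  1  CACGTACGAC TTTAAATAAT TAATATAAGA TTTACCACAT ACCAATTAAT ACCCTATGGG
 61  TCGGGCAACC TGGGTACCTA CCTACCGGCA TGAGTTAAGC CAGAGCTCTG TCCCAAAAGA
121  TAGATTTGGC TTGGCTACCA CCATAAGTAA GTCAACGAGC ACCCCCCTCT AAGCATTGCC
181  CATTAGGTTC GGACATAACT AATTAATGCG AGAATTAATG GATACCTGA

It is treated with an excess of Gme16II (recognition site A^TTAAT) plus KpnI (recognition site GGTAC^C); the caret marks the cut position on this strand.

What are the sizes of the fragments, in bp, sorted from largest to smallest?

125, 32, 26, 19, 15, 12 bp

Gme16II sites (ATTAAT) start at positions 19, 45, 202, 214.
Gme16II cuts after the first base of each site, so after positions 19, 45, 202, 214.
The KpnI site (GGTACC) starts at position 73.
KpnI cuts after base 5 of each site (before the last base), so after position 77.
Combined cut positions: 19, 45, 77, 202, 214.
Linear molecule, 5 cuts → 6 fragments:
  1–19 → 19 bp
  20–45 → 26 bp
  46–77 → 32 bp
  78–202 → 125 bp
  203–214 → 12 bp
  215–229 → 15 bp
Sorted largest to smallest: 125, 32, 26, 19, 15, 12 bp.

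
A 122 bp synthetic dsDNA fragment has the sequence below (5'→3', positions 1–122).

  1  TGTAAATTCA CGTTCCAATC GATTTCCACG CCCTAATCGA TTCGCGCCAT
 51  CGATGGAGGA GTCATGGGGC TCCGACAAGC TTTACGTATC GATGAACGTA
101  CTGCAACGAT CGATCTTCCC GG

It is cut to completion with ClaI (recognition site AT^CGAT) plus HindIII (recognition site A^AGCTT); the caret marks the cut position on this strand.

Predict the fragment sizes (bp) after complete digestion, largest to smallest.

ClaI sites (ATCGAT) start at positions 18, 36, 49, 88, 109.
ClaI cuts after base 2 of each site, so after positions 19, 37, 50, 89, 110.
The HindIII site (AAGCTT) starts at position 77.
HindIII cuts after the first base of each site, so after position 77.
Combined cut positions: 19, 37, 50, 77, 89, 110.
Linear molecule, 6 cuts → 7 fragments:
  1–19 → 19 bp
  20–37 → 18 bp
  38–50 → 13 bp
  51–77 → 27 bp
  78–89 → 12 bp
  90–110 → 21 bp
  111–122 → 12 bp
Sorted largest to smallest: 27, 21, 19, 18, 13, 12, 12 bp.

27, 21, 19, 18, 13, 12, 12 bp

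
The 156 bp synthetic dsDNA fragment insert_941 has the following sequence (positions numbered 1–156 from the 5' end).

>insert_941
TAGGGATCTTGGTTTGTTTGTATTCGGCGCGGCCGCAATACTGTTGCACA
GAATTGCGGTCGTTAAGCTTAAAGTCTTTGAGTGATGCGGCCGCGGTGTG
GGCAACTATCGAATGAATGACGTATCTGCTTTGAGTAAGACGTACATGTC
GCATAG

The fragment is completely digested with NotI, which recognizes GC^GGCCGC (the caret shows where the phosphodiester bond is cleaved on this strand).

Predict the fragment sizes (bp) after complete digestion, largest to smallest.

NotI sites (GCGGCCGC) start at positions 29, 87.
NotI cuts after base 2 of each site, so after positions 30, 88.
Linear molecule, 2 cuts → 3 fragments:
  1–30 → 30 bp
  31–88 → 58 bp
  89–156 → 68 bp
Sorted largest to smallest: 68, 58, 30 bp.

68, 58, 30 bp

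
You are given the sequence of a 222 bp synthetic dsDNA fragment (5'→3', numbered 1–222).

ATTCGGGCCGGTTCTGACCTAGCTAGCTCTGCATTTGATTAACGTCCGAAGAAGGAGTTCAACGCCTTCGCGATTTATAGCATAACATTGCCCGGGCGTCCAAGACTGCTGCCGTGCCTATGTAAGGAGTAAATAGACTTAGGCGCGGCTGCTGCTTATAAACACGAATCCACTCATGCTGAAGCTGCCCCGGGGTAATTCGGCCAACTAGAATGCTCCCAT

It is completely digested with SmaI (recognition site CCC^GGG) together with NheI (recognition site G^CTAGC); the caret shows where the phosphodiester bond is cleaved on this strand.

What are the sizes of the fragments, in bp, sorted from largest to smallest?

SmaI sites (CCCGGG) start at positions 91, 189.
SmaI cuts after base 3 of each site, so after positions 93, 191.
The NheI site (GCTAGC) starts at position 22.
NheI cuts after the first base of each site, so after position 22.
Combined cut positions: 22, 93, 191.
Linear molecule, 3 cuts → 4 fragments:
  1–22 → 22 bp
  23–93 → 71 bp
  94–191 → 98 bp
  192–222 → 31 bp
Sorted largest to smallest: 98, 71, 31, 22 bp.

98, 71, 31, 22 bp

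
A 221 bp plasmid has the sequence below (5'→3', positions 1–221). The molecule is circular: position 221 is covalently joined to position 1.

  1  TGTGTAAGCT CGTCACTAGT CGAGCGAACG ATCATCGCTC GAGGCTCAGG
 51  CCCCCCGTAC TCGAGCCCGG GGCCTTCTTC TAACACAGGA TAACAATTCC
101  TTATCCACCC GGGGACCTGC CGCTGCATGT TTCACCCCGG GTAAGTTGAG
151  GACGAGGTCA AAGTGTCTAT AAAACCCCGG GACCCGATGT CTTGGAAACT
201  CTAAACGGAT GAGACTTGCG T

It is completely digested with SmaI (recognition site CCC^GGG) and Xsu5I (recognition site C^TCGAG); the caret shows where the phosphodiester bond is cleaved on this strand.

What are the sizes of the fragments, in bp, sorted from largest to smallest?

SmaI sites (CCCGGG) start at positions 66, 108, 136, 176.
SmaI cuts after base 3 of each site, so after positions 68, 110, 138, 178.
Xsu5I sites (CTCGAG) start at positions 38, 60.
Xsu5I cuts after the first base of each site, so after positions 38, 60.
Combined cut positions: 38, 60, 68, 110, 138, 178.
Circular molecule, 6 cuts → 6 fragments:
  39–60 → 22 bp
  61–68 → 8 bp
  69–110 → 42 bp
  111–138 → 28 bp
  139–178 → 40 bp
  179–221 then 1–38 → 43 + 38 = 81 bp
Sorted largest to smallest: 81, 42, 40, 28, 22, 8 bp.

81, 42, 40, 28, 22, 8 bp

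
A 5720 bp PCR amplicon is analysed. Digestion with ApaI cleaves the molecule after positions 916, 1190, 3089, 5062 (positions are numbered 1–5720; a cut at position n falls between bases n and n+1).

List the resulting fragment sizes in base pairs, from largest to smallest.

1973, 1899, 916, 658, 274 bp

Linear molecule, 4 cuts → 5 fragments:
  916 − 0 = 916 bp
  1190 − 916 = 274 bp
  3089 − 1190 = 1899 bp
  5062 − 3089 = 1973 bp
  5720 − 5062 = 658 bp
Sorted largest to smallest: 1973, 1899, 916, 658, 274 bp.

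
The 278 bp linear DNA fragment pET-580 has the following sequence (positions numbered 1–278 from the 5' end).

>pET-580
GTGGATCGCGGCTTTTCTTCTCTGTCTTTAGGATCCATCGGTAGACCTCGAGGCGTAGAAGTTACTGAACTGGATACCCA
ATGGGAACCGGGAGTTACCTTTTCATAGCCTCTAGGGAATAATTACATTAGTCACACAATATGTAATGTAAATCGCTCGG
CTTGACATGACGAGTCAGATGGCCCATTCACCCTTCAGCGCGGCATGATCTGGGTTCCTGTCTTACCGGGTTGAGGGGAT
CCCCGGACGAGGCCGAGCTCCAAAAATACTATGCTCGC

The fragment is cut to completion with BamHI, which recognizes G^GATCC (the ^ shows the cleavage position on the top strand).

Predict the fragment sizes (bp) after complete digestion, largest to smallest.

BamHI sites (GGATCC) start at positions 31, 237.
BamHI cuts after the first base of each site, so after positions 31, 237.
Linear molecule, 2 cuts → 3 fragments:
  1–31 → 31 bp
  32–237 → 206 bp
  238–278 → 41 bp
Sorted largest to smallest: 206, 41, 31 bp.

206, 41, 31 bp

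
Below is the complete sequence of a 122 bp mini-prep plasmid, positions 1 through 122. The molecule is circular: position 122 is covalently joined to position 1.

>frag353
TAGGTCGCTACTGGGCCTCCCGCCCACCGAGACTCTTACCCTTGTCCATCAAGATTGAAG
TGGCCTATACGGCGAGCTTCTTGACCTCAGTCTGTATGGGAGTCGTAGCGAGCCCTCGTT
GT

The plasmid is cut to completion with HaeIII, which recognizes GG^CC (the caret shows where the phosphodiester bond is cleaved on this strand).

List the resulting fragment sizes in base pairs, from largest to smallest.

74, 48 bp

HaeIII sites (GGCC) start at positions 14, 62.
HaeIII cuts after base 2 of each site, so after positions 15, 63.
Circular molecule, 2 cuts → 2 fragments:
  16–63 → 48 bp
  64–122 then 1–15 → 59 + 15 = 74 bp
Sorted largest to smallest: 74, 48 bp.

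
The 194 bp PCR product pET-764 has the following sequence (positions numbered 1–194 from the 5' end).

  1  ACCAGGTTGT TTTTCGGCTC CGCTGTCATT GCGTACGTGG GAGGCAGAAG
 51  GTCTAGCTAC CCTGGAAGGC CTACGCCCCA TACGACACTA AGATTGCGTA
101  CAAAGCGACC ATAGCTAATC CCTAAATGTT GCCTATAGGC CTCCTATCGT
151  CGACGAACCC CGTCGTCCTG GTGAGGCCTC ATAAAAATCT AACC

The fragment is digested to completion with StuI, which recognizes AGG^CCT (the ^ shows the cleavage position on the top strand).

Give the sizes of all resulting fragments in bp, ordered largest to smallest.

StuI sites (AGGCCT) start at positions 67, 137, 174.
StuI cuts after base 3 of each site, so after positions 69, 139, 176.
Linear molecule, 3 cuts → 4 fragments:
  1–69 → 69 bp
  70–139 → 70 bp
  140–176 → 37 bp
  177–194 → 18 bp
Sorted largest to smallest: 70, 69, 37, 18 bp.

70, 69, 37, 18 bp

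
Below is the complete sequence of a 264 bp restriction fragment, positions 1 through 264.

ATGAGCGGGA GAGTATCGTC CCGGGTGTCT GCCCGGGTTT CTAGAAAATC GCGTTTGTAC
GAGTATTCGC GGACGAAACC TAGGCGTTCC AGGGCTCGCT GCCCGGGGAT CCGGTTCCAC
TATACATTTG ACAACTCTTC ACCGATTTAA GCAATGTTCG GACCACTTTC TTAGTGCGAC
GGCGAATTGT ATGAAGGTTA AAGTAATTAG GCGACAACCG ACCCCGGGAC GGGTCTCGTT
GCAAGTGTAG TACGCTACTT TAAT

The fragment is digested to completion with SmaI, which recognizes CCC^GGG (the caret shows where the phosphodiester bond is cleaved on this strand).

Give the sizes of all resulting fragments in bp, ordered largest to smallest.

SmaI sites (CCCGGG) start at positions 20, 32, 102, 223.
SmaI cuts after base 3 of each site, so after positions 22, 34, 104, 225.
Linear molecule, 4 cuts → 5 fragments:
  1–22 → 22 bp
  23–34 → 12 bp
  35–104 → 70 bp
  105–225 → 121 bp
  226–264 → 39 bp
Sorted largest to smallest: 121, 70, 39, 22, 12 bp.

121, 70, 39, 22, 12 bp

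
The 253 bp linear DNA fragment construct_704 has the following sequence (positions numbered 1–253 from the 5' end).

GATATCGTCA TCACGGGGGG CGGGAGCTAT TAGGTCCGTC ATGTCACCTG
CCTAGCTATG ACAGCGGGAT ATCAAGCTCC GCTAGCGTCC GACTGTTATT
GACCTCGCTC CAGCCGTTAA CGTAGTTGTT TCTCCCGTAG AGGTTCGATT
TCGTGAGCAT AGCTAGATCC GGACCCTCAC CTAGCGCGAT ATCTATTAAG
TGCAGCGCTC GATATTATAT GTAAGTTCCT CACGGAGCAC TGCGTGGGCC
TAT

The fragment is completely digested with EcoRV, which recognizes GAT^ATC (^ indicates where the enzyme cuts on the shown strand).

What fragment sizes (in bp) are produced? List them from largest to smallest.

EcoRV sites (GATATC) start at positions 1, 68, 188.
EcoRV cuts after base 3 of each site, so after positions 3, 70, 190.
Linear molecule, 3 cuts → 4 fragments:
  1–3 → 3 bp
  4–70 → 67 bp
  71–190 → 120 bp
  191–253 → 63 bp
Sorted largest to smallest: 120, 67, 63, 3 bp.

120, 67, 63, 3 bp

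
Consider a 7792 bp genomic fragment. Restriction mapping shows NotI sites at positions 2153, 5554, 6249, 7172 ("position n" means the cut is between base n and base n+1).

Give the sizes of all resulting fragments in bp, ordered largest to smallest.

3401, 2153, 923, 695, 620 bp

Linear molecule, 4 cuts → 5 fragments:
  2153 − 0 = 2153 bp
  5554 − 2153 = 3401 bp
  6249 − 5554 = 695 bp
  7172 − 6249 = 923 bp
  7792 − 7172 = 620 bp
Sorted largest to smallest: 3401, 2153, 923, 695, 620 bp.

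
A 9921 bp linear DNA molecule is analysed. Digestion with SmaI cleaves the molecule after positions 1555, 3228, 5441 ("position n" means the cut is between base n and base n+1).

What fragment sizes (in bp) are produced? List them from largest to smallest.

Linear molecule, 3 cuts → 4 fragments:
  1555 − 0 = 1555 bp
  3228 − 1555 = 1673 bp
  5441 − 3228 = 2213 bp
  9921 − 5441 = 4480 bp
Sorted largest to smallest: 4480, 2213, 1673, 1555 bp.

4480, 2213, 1673, 1555 bp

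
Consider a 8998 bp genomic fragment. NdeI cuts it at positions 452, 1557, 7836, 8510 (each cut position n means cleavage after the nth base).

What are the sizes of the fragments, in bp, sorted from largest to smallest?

Linear molecule, 4 cuts → 5 fragments:
  452 − 0 = 452 bp
  1557 − 452 = 1105 bp
  7836 − 1557 = 6279 bp
  8510 − 7836 = 674 bp
  8998 − 8510 = 488 bp
Sorted largest to smallest: 6279, 1105, 674, 488, 452 bp.

6279, 1105, 674, 488, 452 bp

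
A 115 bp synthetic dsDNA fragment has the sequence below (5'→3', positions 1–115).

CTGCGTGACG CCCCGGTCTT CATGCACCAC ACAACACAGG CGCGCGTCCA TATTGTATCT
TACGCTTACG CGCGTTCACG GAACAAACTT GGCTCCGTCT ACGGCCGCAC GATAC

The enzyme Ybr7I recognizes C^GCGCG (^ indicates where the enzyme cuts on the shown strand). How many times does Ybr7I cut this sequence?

2

CGCGCG occurs starting at positions 41, 69.
Ybr7I cuts at 2 sites.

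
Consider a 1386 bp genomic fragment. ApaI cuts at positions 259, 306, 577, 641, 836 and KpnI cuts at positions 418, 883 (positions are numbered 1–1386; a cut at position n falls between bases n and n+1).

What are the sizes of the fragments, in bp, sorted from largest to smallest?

Combined cut positions (sorted): 259, 306, 418, 577, 641, 836, 883.
Linear molecule, 7 cuts → 8 fragments:
  259 − 0 = 259 bp
  306 − 259 = 47 bp
  418 − 306 = 112 bp
  577 − 418 = 159 bp
  641 − 577 = 64 bp
  836 − 641 = 195 bp
  883 − 836 = 47 bp
  1386 − 883 = 503 bp
Sorted largest to smallest: 503, 259, 195, 159, 112, 64, 47, 47 bp.

503, 259, 195, 159, 112, 64, 47, 47 bp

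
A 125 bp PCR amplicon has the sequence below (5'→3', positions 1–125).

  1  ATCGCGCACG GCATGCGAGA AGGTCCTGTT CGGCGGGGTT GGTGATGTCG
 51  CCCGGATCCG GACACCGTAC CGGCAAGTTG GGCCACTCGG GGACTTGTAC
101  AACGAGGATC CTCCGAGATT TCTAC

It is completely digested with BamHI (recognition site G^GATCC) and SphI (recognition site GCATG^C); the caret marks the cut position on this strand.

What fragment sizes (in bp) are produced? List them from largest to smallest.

52, 39, 19, 15 bp

BamHI sites (GGATCC) start at positions 54, 106.
BamHI cuts after the first base of each site, so after positions 54, 106.
The SphI site (GCATGC) starts at position 11.
SphI cuts after base 5 of each site (before the last base), so after position 15.
Combined cut positions: 15, 54, 106.
Linear molecule, 3 cuts → 4 fragments:
  1–15 → 15 bp
  16–54 → 39 bp
  55–106 → 52 bp
  107–125 → 19 bp
Sorted largest to smallest: 52, 39, 19, 15 bp.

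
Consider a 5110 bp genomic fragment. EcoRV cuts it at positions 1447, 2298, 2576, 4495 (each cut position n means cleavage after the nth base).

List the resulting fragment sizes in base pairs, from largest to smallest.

1919, 1447, 851, 615, 278 bp

Linear molecule, 4 cuts → 5 fragments:
  1447 − 0 = 1447 bp
  2298 − 1447 = 851 bp
  2576 − 2298 = 278 bp
  4495 − 2576 = 1919 bp
  5110 − 4495 = 615 bp
Sorted largest to smallest: 1919, 1447, 851, 615, 278 bp.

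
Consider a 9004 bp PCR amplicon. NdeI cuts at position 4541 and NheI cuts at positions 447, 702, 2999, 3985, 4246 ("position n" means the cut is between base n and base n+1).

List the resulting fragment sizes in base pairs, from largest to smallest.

Combined cut positions (sorted): 447, 702, 2999, 3985, 4246, 4541.
Linear molecule, 6 cuts → 7 fragments:
  447 − 0 = 447 bp
  702 − 447 = 255 bp
  2999 − 702 = 2297 bp
  3985 − 2999 = 986 bp
  4246 − 3985 = 261 bp
  4541 − 4246 = 295 bp
  9004 − 4541 = 4463 bp
Sorted largest to smallest: 4463, 2297, 986, 447, 295, 261, 255 bp.

4463, 2297, 986, 447, 295, 261, 255 bp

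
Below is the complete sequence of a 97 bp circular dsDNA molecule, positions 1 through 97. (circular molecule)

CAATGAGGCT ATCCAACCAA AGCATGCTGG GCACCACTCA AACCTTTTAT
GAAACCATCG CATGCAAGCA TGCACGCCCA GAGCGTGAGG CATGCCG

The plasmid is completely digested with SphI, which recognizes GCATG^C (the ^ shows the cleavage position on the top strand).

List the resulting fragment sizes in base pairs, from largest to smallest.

SphI sites (GCATGC) start at positions 22, 60, 68, 90.
SphI cuts after base 5 of each site (before the last base), so after positions 26, 64, 72, 94.
Circular molecule, 4 cuts → 4 fragments:
  27–64 → 38 bp
  65–72 → 8 bp
  73–94 → 22 bp
  95–97 then 1–26 → 3 + 26 = 29 bp
Sorted largest to smallest: 38, 29, 22, 8 bp.

38, 29, 22, 8 bp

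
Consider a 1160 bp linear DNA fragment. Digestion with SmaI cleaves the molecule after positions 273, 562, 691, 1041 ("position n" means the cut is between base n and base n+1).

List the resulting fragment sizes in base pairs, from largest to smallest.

350, 289, 273, 129, 119 bp

Linear molecule, 4 cuts → 5 fragments:
  273 − 0 = 273 bp
  562 − 273 = 289 bp
  691 − 562 = 129 bp
  1041 − 691 = 350 bp
  1160 − 1041 = 119 bp
Sorted largest to smallest: 350, 289, 273, 129, 119 bp.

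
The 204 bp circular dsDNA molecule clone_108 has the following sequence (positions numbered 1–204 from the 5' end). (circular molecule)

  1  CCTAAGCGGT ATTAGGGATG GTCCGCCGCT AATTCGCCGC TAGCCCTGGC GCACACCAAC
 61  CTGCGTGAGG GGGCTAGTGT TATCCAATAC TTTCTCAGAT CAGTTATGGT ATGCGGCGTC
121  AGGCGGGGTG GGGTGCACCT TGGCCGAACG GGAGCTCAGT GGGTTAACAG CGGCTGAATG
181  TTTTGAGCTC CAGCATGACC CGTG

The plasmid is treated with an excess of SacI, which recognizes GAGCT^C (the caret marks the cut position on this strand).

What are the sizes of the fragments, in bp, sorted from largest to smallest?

171, 33 bp

SacI sites (GAGCTC) start at positions 152, 185.
SacI cuts after base 5 of each site (before the last base), so after positions 156, 189.
Circular molecule, 2 cuts → 2 fragments:
  157–189 → 33 bp
  190–204 then 1–156 → 15 + 156 = 171 bp
Sorted largest to smallest: 171, 33 bp.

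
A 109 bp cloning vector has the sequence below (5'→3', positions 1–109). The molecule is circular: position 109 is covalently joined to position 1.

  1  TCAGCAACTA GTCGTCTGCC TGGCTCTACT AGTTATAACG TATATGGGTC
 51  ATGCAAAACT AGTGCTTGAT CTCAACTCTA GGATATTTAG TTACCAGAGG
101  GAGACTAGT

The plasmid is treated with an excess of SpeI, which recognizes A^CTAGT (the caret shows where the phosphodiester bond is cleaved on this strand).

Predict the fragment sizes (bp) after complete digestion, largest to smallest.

SpeI sites (ACTAGT) start at positions 7, 28, 58, 104.
SpeI cuts after the first base of each site, so after positions 7, 28, 58, 104.
Circular molecule, 4 cuts → 4 fragments:
  8–28 → 21 bp
  29–58 → 30 bp
  59–104 → 46 bp
  105–109 then 1–7 → 5 + 7 = 12 bp
Sorted largest to smallest: 46, 30, 21, 12 bp.

46, 30, 21, 12 bp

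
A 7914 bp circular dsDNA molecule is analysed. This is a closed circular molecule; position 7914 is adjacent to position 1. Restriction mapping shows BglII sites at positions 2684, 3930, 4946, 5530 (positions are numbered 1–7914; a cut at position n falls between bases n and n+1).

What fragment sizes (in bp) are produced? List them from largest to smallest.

5068, 1246, 1016, 584 bp

Circular molecule, 4 cuts → 4 fragments:
  3930 − 2684 = 1246 bp
  4946 − 3930 = 1016 bp
  5530 − 4946 = 584 bp
  wrap: 7914 − 5530 + 2684 = 5068 bp
Sorted largest to smallest: 5068, 1246, 1016, 584 bp.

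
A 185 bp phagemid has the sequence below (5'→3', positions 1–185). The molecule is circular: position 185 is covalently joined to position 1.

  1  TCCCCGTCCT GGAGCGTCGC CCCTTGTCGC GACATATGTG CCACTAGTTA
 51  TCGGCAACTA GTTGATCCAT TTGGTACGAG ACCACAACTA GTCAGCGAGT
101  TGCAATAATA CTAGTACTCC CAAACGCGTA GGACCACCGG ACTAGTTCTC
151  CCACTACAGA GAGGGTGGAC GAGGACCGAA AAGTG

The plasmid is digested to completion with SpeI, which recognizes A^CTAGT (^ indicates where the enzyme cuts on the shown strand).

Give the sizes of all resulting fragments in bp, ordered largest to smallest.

SpeI sites (ACTAGT) start at positions 43, 57, 87, 110, 141.
SpeI cuts after the first base of each site, so after positions 43, 57, 87, 110, 141.
Circular molecule, 5 cuts → 5 fragments:
  44–57 → 14 bp
  58–87 → 30 bp
  88–110 → 23 bp
  111–141 → 31 bp
  142–185 then 1–43 → 44 + 43 = 87 bp
Sorted largest to smallest: 87, 31, 30, 23, 14 bp.

87, 31, 30, 23, 14 bp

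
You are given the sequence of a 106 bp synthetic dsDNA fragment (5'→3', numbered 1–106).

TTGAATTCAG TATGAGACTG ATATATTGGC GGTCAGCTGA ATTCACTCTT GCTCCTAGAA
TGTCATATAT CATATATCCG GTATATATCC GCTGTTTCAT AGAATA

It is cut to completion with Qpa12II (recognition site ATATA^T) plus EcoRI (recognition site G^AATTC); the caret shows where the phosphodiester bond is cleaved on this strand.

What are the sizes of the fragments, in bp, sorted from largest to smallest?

30, 22, 19, 14, 11, 7, 3 bp

Qpa12II sites (ATATAT) start at positions 21, 65, 72, 83.
Qpa12II cuts after base 5 of each site (before the last base), so after positions 25, 69, 76, 87.
EcoRI sites (GAATTC) start at positions 3, 39.
EcoRI cuts after the first base of each site, so after positions 3, 39.
Combined cut positions: 3, 25, 39, 69, 76, 87.
Linear molecule, 6 cuts → 7 fragments:
  1–3 → 3 bp
  4–25 → 22 bp
  26–39 → 14 bp
  40–69 → 30 bp
  70–76 → 7 bp
  77–87 → 11 bp
  88–106 → 19 bp
Sorted largest to smallest: 30, 22, 19, 14, 11, 7, 3 bp.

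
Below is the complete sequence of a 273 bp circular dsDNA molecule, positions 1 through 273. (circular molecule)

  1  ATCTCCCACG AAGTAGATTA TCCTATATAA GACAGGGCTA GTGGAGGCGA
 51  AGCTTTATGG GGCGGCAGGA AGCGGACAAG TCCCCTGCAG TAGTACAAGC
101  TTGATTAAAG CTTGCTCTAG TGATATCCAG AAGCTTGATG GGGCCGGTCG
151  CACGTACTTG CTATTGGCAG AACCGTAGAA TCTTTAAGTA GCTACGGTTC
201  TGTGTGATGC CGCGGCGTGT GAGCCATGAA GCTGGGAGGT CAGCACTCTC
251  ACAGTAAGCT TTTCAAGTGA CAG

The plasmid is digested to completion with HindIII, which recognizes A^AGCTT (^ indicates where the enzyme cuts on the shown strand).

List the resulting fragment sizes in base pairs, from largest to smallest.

125, 67, 47, 23, 11 bp

HindIII sites (AAGCTT) start at positions 50, 97, 108, 131, 256.
HindIII cuts after the first base of each site, so after positions 50, 97, 108, 131, 256.
Circular molecule, 5 cuts → 5 fragments:
  51–97 → 47 bp
  98–108 → 11 bp
  109–131 → 23 bp
  132–256 → 125 bp
  257–273 then 1–50 → 17 + 50 = 67 bp
Sorted largest to smallest: 125, 67, 47, 23, 11 bp.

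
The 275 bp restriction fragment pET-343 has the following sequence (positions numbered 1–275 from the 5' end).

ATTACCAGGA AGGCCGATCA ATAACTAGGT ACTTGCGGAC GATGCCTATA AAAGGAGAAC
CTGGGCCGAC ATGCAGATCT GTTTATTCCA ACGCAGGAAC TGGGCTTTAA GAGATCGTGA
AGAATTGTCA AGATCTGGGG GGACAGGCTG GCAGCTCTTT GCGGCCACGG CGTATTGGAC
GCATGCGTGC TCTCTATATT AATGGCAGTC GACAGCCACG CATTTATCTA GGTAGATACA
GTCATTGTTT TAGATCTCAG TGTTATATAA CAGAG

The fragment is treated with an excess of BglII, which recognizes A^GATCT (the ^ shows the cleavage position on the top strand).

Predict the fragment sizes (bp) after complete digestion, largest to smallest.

121, 75, 56, 23 bp

BglII sites (AGATCT) start at positions 75, 131, 252.
BglII cuts after the first base of each site, so after positions 75, 131, 252.
Linear molecule, 3 cuts → 4 fragments:
  1–75 → 75 bp
  76–131 → 56 bp
  132–252 → 121 bp
  253–275 → 23 bp
Sorted largest to smallest: 121, 75, 56, 23 bp.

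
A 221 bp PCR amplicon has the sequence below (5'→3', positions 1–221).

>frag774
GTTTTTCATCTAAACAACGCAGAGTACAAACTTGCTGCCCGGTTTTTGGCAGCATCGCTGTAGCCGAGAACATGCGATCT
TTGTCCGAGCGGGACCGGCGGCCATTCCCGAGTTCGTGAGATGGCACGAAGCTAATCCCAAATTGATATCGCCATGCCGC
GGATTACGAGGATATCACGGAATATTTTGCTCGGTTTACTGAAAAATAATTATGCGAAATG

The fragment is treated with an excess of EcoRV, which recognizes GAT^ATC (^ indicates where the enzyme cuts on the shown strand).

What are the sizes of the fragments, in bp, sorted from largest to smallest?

EcoRV sites (GATATC) start at positions 145, 171.
EcoRV cuts after base 3 of each site, so after positions 147, 173.
Linear molecule, 2 cuts → 3 fragments:
  1–147 → 147 bp
  148–173 → 26 bp
  174–221 → 48 bp
Sorted largest to smallest: 147, 48, 26 bp.

147, 48, 26 bp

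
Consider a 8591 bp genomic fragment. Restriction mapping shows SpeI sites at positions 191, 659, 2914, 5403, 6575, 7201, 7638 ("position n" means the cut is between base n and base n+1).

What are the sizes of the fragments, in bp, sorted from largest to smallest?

Linear molecule, 7 cuts → 8 fragments:
  191 − 0 = 191 bp
  659 − 191 = 468 bp
  2914 − 659 = 2255 bp
  5403 − 2914 = 2489 bp
  6575 − 5403 = 1172 bp
  7201 − 6575 = 626 bp
  7638 − 7201 = 437 bp
  8591 − 7638 = 953 bp
Sorted largest to smallest: 2489, 2255, 1172, 953, 626, 468, 437, 191 bp.

2489, 2255, 1172, 953, 626, 468, 437, 191 bp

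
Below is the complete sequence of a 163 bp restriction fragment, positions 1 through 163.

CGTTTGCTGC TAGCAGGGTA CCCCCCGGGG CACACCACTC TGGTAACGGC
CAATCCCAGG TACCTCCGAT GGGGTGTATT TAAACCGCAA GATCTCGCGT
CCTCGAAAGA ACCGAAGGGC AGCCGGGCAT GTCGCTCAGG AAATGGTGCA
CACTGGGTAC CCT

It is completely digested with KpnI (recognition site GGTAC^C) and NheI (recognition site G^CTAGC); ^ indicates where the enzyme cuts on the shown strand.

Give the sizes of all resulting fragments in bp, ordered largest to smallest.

KpnI sites (GGTACC) start at positions 17, 59, 156.
KpnI cuts after base 5 of each site (before the last base), so after positions 21, 63, 160.
The NheI site (GCTAGC) starts at position 9.
NheI cuts after the first base of each site, so after position 9.
Combined cut positions: 9, 21, 63, 160.
Linear molecule, 4 cuts → 5 fragments:
  1–9 → 9 bp
  10–21 → 12 bp
  22–63 → 42 bp
  64–160 → 97 bp
  161–163 → 3 bp
Sorted largest to smallest: 97, 42, 12, 9, 3 bp.

97, 42, 12, 9, 3 bp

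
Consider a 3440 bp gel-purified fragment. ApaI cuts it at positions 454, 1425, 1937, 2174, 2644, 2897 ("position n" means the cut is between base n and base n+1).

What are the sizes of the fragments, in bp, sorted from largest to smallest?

Linear molecule, 6 cuts → 7 fragments:
  454 − 0 = 454 bp
  1425 − 454 = 971 bp
  1937 − 1425 = 512 bp
  2174 − 1937 = 237 bp
  2644 − 2174 = 470 bp
  2897 − 2644 = 253 bp
  3440 − 2897 = 543 bp
Sorted largest to smallest: 971, 543, 512, 470, 454, 253, 237 bp.

971, 543, 512, 470, 454, 253, 237 bp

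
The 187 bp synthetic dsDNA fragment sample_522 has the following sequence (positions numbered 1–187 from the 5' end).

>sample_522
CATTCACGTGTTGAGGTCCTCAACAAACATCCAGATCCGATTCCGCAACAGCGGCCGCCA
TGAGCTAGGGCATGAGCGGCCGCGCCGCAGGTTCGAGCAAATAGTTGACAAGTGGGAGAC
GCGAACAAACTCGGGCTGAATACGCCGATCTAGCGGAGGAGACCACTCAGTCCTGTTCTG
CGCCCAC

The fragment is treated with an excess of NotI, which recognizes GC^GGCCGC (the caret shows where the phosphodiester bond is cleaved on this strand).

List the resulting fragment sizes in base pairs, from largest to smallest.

NotI sites (GCGGCCGC) start at positions 51, 76.
NotI cuts after base 2 of each site, so after positions 52, 77.
Linear molecule, 2 cuts → 3 fragments:
  1–52 → 52 bp
  53–77 → 25 bp
  78–187 → 110 bp
Sorted largest to smallest: 110, 52, 25 bp.

110, 52, 25 bp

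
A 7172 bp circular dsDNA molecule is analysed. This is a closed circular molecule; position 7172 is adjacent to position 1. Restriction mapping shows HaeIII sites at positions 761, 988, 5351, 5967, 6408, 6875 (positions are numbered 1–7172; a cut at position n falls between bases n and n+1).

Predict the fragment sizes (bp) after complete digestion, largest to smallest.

4363, 1058, 616, 467, 441, 227 bp

Circular molecule, 6 cuts → 6 fragments:
  988 − 761 = 227 bp
  5351 − 988 = 4363 bp
  5967 − 5351 = 616 bp
  6408 − 5967 = 441 bp
  6875 − 6408 = 467 bp
  wrap: 7172 − 6875 + 761 = 1058 bp
Sorted largest to smallest: 4363, 1058, 616, 467, 441, 227 bp.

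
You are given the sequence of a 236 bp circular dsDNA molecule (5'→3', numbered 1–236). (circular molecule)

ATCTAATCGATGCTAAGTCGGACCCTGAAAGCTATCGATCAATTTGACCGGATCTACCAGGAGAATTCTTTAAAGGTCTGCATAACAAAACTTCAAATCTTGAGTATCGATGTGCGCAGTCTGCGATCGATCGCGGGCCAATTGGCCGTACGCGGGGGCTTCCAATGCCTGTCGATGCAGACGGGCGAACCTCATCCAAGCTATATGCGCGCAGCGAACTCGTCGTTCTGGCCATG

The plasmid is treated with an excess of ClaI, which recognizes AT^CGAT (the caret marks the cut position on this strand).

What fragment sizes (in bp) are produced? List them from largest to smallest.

ClaI sites (ATCGAT) start at positions 6, 34, 106, 126.
ClaI cuts after base 2 of each site, so after positions 7, 35, 107, 127.
Circular molecule, 4 cuts → 4 fragments:
  8–35 → 28 bp
  36–107 → 72 bp
  108–127 → 20 bp
  128–236 then 1–7 → 109 + 7 = 116 bp
Sorted largest to smallest: 116, 72, 28, 20 bp.

116, 72, 28, 20 bp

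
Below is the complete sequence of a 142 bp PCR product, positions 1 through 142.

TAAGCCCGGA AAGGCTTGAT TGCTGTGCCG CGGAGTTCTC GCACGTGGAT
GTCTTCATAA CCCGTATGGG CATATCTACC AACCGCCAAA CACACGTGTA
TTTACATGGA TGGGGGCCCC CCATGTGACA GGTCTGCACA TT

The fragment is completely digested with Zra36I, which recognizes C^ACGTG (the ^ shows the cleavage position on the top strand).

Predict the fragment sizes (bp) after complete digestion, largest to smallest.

Zra36I sites (CACGTG) start at positions 42, 93.
Zra36I cuts after the first base of each site, so after positions 42, 93.
Linear molecule, 2 cuts → 3 fragments:
  1–42 → 42 bp
  43–93 → 51 bp
  94–142 → 49 bp
Sorted largest to smallest: 51, 49, 42 bp.

51, 49, 42 bp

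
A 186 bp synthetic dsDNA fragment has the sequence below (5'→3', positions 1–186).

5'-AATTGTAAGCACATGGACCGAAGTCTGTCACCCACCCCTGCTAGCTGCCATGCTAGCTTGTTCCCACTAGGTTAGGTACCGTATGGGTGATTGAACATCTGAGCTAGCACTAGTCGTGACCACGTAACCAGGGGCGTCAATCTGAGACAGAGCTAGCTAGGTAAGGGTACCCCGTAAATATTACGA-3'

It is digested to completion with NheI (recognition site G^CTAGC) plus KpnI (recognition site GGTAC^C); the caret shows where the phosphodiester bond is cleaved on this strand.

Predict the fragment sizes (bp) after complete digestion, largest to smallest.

NheI sites (GCTAGC) start at positions 40, 52, 103, 152.
NheI cuts after the first base of each site, so after positions 40, 52, 103, 152.
KpnI sites (GGTACC) start at positions 75, 166.
KpnI cuts after base 5 of each site (before the last base), so after positions 79, 170.
Combined cut positions: 40, 52, 79, 103, 152, 170.
Linear molecule, 6 cuts → 7 fragments:
  1–40 → 40 bp
  41–52 → 12 bp
  53–79 → 27 bp
  80–103 → 24 bp
  104–152 → 49 bp
  153–170 → 18 bp
  171–186 → 16 bp
Sorted largest to smallest: 49, 40, 27, 24, 18, 16, 12 bp.

49, 40, 27, 24, 18, 16, 12 bp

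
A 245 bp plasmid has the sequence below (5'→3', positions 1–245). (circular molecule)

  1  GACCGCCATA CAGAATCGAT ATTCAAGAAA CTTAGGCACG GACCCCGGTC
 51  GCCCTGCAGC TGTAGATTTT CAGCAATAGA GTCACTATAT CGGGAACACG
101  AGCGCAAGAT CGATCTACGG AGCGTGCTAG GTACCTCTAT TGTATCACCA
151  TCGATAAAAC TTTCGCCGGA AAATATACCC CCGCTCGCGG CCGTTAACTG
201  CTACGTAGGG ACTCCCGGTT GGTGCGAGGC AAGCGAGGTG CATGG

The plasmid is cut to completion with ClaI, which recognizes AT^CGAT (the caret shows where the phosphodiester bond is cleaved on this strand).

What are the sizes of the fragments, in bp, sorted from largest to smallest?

ClaI sites (ATCGAT) start at positions 15, 109, 150.
ClaI cuts after base 2 of each site, so after positions 16, 110, 151.
Circular molecule, 3 cuts → 3 fragments:
  17–110 → 94 bp
  111–151 → 41 bp
  152–245 then 1–16 → 94 + 16 = 110 bp
Sorted largest to smallest: 110, 94, 41 bp.

110, 94, 41 bp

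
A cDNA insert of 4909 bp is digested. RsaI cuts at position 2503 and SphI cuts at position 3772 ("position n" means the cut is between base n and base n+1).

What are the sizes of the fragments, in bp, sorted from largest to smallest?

2503, 1269, 1137 bp

Combined cut positions (sorted): 2503, 3772.
Linear molecule, 2 cuts → 3 fragments:
  2503 − 0 = 2503 bp
  3772 − 2503 = 1269 bp
  4909 − 3772 = 1137 bp
Sorted largest to smallest: 2503, 1269, 1137 bp.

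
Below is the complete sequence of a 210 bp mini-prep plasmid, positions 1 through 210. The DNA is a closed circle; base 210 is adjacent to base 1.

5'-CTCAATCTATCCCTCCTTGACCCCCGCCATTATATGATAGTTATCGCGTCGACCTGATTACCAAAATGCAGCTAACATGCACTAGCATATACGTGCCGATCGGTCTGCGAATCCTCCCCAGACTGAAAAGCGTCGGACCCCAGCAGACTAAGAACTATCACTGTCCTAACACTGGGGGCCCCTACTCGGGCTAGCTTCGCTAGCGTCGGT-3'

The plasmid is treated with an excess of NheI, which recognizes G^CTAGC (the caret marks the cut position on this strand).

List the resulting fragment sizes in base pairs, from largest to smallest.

201, 9 bp

NheI sites (GCTAGC) start at positions 190, 199.
NheI cuts after the first base of each site, so after positions 190, 199.
Circular molecule, 2 cuts → 2 fragments:
  191–199 → 9 bp
  200–210 then 1–190 → 11 + 190 = 201 bp
Sorted largest to smallest: 201, 9 bp.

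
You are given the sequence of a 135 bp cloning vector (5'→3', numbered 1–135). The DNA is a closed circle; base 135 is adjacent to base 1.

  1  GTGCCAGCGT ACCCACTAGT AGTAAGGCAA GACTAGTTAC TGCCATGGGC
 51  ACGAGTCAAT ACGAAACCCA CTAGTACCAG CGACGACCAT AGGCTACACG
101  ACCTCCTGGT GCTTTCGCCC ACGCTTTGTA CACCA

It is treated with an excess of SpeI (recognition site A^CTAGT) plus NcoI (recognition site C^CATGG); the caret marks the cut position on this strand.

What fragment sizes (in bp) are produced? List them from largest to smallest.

80, 27, 17, 11 bp

SpeI sites (ACTAGT) start at positions 15, 32, 70.
SpeI cuts after the first base of each site, so after positions 15, 32, 70.
The NcoI site (CCATGG) starts at position 43.
NcoI cuts after the first base of each site, so after position 43.
Combined cut positions: 15, 32, 43, 70.
Circular molecule, 4 cuts → 4 fragments:
  16–32 → 17 bp
  33–43 → 11 bp
  44–70 → 27 bp
  71–135 then 1–15 → 65 + 15 = 80 bp
Sorted largest to smallest: 80, 27, 17, 11 bp.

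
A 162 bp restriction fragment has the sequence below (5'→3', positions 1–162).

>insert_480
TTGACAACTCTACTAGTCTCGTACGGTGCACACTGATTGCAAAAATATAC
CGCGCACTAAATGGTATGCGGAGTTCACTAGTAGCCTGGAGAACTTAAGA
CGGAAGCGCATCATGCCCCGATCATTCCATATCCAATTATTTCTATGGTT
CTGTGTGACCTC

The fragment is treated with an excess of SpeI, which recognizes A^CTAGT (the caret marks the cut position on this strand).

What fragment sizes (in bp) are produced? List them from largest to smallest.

85, 65, 12 bp

SpeI sites (ACTAGT) start at positions 12, 77.
SpeI cuts after the first base of each site, so after positions 12, 77.
Linear molecule, 2 cuts → 3 fragments:
  1–12 → 12 bp
  13–77 → 65 bp
  78–162 → 85 bp
Sorted largest to smallest: 85, 65, 12 bp.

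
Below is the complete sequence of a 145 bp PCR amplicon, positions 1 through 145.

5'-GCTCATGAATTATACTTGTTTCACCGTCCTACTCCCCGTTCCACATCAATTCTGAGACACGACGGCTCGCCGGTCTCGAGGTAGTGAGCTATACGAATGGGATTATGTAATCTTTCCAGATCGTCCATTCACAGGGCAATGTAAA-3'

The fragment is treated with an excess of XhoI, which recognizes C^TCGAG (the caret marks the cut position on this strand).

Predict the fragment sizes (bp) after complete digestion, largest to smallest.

The XhoI site (CTCGAG) starts at position 75.
XhoI cuts after the first base of each site, so after position 75.
Linear molecule, 1 cut → 2 fragments:
  1–75 → 75 bp
  76–145 → 70 bp
Sorted largest to smallest: 75, 70 bp.

75, 70 bp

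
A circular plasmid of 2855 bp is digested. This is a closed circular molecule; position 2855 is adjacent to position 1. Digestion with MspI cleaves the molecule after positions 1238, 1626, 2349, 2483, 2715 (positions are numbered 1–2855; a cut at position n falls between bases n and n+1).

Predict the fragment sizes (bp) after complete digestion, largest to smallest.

Circular molecule, 5 cuts → 5 fragments:
  1626 − 1238 = 388 bp
  2349 − 1626 = 723 bp
  2483 − 2349 = 134 bp
  2715 − 2483 = 232 bp
  wrap: 2855 − 2715 + 1238 = 1378 bp
Sorted largest to smallest: 1378, 723, 388, 232, 134 bp.

1378, 723, 388, 232, 134 bp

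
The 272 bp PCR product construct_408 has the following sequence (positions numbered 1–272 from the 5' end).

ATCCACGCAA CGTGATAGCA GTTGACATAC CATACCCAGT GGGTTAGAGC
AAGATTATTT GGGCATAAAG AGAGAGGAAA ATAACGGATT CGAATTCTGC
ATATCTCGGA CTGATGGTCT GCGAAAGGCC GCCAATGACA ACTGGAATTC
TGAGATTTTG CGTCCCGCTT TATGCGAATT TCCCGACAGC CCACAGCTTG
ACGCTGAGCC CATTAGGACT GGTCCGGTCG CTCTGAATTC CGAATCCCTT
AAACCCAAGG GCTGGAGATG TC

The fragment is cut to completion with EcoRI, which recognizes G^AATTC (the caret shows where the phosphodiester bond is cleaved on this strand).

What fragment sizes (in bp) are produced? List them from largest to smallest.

92, 90, 53, 37 bp

EcoRI sites (GAATTC) start at positions 92, 145, 235.
EcoRI cuts after the first base of each site, so after positions 92, 145, 235.
Linear molecule, 3 cuts → 4 fragments:
  1–92 → 92 bp
  93–145 → 53 bp
  146–235 → 90 bp
  236–272 → 37 bp
Sorted largest to smallest: 92, 90, 53, 37 bp.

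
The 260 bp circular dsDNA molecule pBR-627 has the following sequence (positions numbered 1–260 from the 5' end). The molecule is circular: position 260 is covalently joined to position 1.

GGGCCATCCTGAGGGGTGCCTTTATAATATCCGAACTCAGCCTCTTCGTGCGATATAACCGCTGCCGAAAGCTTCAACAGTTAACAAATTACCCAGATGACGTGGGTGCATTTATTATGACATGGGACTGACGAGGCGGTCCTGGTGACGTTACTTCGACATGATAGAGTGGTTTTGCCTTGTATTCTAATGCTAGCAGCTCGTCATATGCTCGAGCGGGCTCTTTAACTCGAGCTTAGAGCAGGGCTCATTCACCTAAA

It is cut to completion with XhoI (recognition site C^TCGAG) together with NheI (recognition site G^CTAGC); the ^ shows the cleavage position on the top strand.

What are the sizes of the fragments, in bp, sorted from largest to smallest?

223, 19, 18 bp

XhoI sites (CTCGAG) start at positions 211, 229.
XhoI cuts after the first base of each site, so after positions 211, 229.
The NheI site (GCTAGC) starts at position 192.
NheI cuts after the first base of each site, so after position 192.
Combined cut positions: 192, 211, 229.
Circular molecule, 3 cuts → 3 fragments:
  193–211 → 19 bp
  212–229 → 18 bp
  230–260 then 1–192 → 31 + 192 = 223 bp
Sorted largest to smallest: 223, 19, 18 bp.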